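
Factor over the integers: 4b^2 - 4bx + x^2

(2b - x)^2

Recognize a perfect-square trinomial with the parts 2b and x.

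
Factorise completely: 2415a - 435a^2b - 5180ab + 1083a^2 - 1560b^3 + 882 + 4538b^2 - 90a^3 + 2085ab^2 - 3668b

Group: 15a(-6a^2 - 35ab + 75a + 104b^2 - 254b + 126) + (-15b + 7)(-6a^2 - 35ab + 75a + 104b^2 - 254b + 126); both groups contain (-6a^2 - 35ab + 75a + 104b^2 - 254b + 126), so (15a - 15b + 7) is a factor with cofactor -6a^2 - 35ab + 75a + 104b^2 - 254b + 126.
The cofactor groups again: -6a^2 - 35ab + 75a + 104b^2 - 254b + 126 = -6a(a + 8b - 14) + (13b - 9)(a + 8b - 14); both groups contain (a + 8b - 14), giving -(6a - 13b + 9)(a + 8b - 14).

-(15a - 15b + 7)(6a - 13b + 9)(a + 8b - 14)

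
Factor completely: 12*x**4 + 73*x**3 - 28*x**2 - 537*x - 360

(3*x - 8)*(4*x + 3)*(x + 3)*(x + 5)

Trying the rational-root candidates, x = -5 is a root, so (x + 5) is a factor; dividing leaves 12*x**3 + 13*x**2 - 93*x - 72.
Then x = 8/3 is a root, giving the factor (3*x - 8) and quotient 4*x**2 + 15*x + 9.
The remaining quadratic factors as (x + 3)(4*x + 3).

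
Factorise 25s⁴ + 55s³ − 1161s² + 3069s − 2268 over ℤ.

(5s − 12)(5s − 7)(s + 9)(s − 3)

Among the possible rational roots, s = −9 is a root, so (s + 9) divides it; the quotient is 25s³ − 170s² + 369s − 252.
Continuing, s = 7/5 is a root, so (5s − 7) divides it; the quotient is 5s² − 27s + 36.
The remaining quadratic factors as (5s − 12)(s − 3).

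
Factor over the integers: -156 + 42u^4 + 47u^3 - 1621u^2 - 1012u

(2u + 13)(3u + 1)(7u + 2)(u - 6)

Among the possible rational roots, u = 6 is a root, so (u - 6) is a factor; dividing leaves 42u^3 + 299u^2 + 173u + 26.
Next, u = -1/3 is a root, so (3u + 1) divides it; the quotient is 14u^2 + 95u + 26.
The remaining quadratic factors as (2u + 13)(7u + 2).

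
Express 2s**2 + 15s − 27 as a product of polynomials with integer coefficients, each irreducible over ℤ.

Need a pair with product 2·(−27) = −54 and sum 15: that's −3 and 18.
Split the middle term: 2s**2 − 3s + 18s − 27 = s(2s − 3) + 9(2s − 3).

(2s − 3)(s + 9)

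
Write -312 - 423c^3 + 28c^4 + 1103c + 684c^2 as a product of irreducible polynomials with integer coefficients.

(4c - 1)(7c + 8)(c - 13)(c - 3)

Testing divisors of the constant over divisors of the leading coefficient, c = 1/4 is a root, so (4c - 1) is a factor; dividing leaves 7c^3 - 104c^2 + 145c + 312.
Continuing, c = 13 is a root, giving the factor (c - 13) and quotient 7c^2 - 13c - 24.
The remaining quadratic factors as (c - 3)(7c + 8).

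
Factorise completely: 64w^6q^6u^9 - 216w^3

8w^3(2wq^2u^3 - 3)(4w^2q^4u^6 + 6wq^2u^3 + 9)

Pull out the common factor 8w^3, leaving 8w^3q^6u^9 - 27.
Recognize a difference of cubes with the parts 2wq^2u^3 and 3.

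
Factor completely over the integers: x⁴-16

(x)⁴ − (2)⁴ = ((x)² − (2)²)((x)² + (2)²); the first factor splits again, the second (x²+4) is irreducible.

(x+2)(x-2)(x²+4)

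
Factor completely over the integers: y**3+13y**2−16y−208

(y+13)(y+4)(y−4)

Testing divisors of the constant over divisors of the leading coefficient, y = −4 is a root, giving the factor (y+4) and quotient y**2+9y−52.
The remaining quadratic factors as (y−4)(y+13).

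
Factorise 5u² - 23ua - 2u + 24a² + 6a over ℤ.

(u - 3a)(5u - 8a - 2)

Group: 5u(u - 3a) + (-8a - 2)(u - 3a); both groups contain (u - 3a).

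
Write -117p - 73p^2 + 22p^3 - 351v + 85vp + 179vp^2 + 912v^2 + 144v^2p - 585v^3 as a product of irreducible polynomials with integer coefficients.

-(15v - 11p - 13)(13v + 2p - 9)(3v + p)

Group: 3v(-195v^2 + 113vp + 304v + 22p^2 - 73p - 117) + p(-195v^2 + 113vp + 304v + 22p^2 - 73p - 117); both groups contain (-195v^2 + 113vp + 304v + 22p^2 - 73p - 117), so (3v + p) is a factor with cofactor -195v^2 + 113vp + 304v + 22p^2 - 73p - 117.
The cofactor groups again: -195v^2 + 113vp + 304v + 22p^2 - 73p - 117 = -15v(13v + 2p - 9) + (11p + 13)(13v + 2p - 9); both groups contain (13v + 2p - 9), giving -(15v - 11p - 13)(13v + 2p - 9).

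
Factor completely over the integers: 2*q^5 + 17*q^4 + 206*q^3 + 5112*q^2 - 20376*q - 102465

(2*q - 11)*(q + 15)*(q + 3)*(q^2 - 4*q + 207)

Among the possible rational roots, q = 11/2 is a root, so (2*q - 11) divides it; the quotient is q^4 + 14*q^3 + 180*q^2 + 3546*q + 9315.
Continuing, q = -3 is a root, giving the factor (q + 3) and quotient q^3 + 11*q^2 + 147*q + 3105.
Next, q = -15 is a root, giving the factor (q + 15) and quotient q^2 - 4*q + 207.
The quadratic q^2 - 4*q + 207 has discriminant -812 < 0 and is irreducible over ℤ.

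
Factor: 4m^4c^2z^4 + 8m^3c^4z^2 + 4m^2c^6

Factor out 4m^2c^2 first: what remains is m^2z^4 + 2mc^2z^2 + c^4.
Recognize a perfect-square trinomial with the parts mz^2 and c^2.

4c^2m^2(mz^2 + c^2)^2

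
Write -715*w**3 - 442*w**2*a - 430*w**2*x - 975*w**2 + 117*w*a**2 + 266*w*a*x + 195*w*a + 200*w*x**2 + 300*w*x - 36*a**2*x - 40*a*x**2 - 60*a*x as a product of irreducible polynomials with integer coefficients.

-(5*w - a)*(13*w - 4*x)*(11*w + 9*a + 10*x + 15)

Group: 11*w*(-65*w**2 + 13*w*a + 20*w*x - 4*a*x) + (9*a + 10*x + 15)*(-65*w**2 + 13*w*a + 20*w*x - 4*a*x); both groups contain (-65*w**2 + 13*w*a + 20*w*x - 4*a*x), so (11*w + 9*a + 10*x + 15) is a factor with cofactor -65*w**2 + 13*w*a + 20*w*x - 4*a*x.
The cofactor groups again: -65*w**2 + 13*w*a + 20*w*x - 4*a*x = -5*w*(13*w - 4*x) + a*(13*w - 4*x); both groups contain (13*w - 4*x), giving -(5*w - a)*(13*w - 4*x).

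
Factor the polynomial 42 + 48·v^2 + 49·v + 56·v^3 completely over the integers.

Group as (56·v^3 + 49·v) + (48·v^2 + 42) = 7·v·(8·v^2 + 7) + 6·(8·v^2 + 7).
Both groups share the factor (8·v^2 + 7).

(7·v + 6)·(8·v^2 + 7)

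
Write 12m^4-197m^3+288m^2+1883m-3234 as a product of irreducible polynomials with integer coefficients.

Among the possible rational roots, m = -3 is a root, so (m+3) divides it; the quotient is 12m^3-233m^2+987m-1078.
Then m = 7/4 is a root, so (4m-7) divides it; the quotient is 3m^2-53m+154.
The remaining quadratic factors as (m-14)(3m-11).

(3m-11)(4m-7)(m+3)(m-14)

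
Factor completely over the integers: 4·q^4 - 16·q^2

Every term has a factor of 4·q^2. Then q^2 - 4 = (q)² − (2)².

4·q^2·(q + 2)·(q - 2)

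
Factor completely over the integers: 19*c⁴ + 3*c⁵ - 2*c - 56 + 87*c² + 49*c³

(3*c - 2)*(c + 1)*(c + 4)*(c² + 2*c + 7)

By the rational root theorem, c = 2/3 is a root, giving the factor (3*c - 2) and quotient c⁴ + 7*c³ + 21*c² + 43*c + 28.
Then c = -1 is a root, so (c + 1) divides it; the quotient is c³ + 6*c² + 15*c + 28.
Next, c = -4 is a root, giving the factor (c + 4) and quotient c² + 2*c + 7.
The quadratic c² + 2*c + 7 has discriminant -24 < 0 and is irreducible over ℤ.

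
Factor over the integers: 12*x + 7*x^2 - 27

(7*x - 9)*(x + 3)

Need a pair with product 7·(-27) = -189 and sum 12: that's 21 and -9.
Split the middle term: 7*x^2 + 21*x - 9*x - 27 = 7*x*(x + 3) - 9*(x + 3).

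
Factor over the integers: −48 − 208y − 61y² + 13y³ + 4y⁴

(4y + 1)(y + 3)(y + 4)(y − 4)

By the rational root theorem, y = −3 is a root, so (y + 3) is a factor; dividing leaves 4y³ + y² − 64y − 16.
Continuing, y = 4 is a root, so (y − 4) divides it; the quotient is 4y² + 17y + 4.
The remaining quadratic factors as (y + 4)(4y + 1).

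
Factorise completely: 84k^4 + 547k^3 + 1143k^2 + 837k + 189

(3k + 7)(4k + 3)(7k + 3)(k + 3)

Among the possible rational roots, k = -3/4 is a root, so (4k + 3) divides it; the quotient is 21k^3 + 121k^2 + 195k + 63.
Next, k = -7/3 is a root, so (3k + 7) is a factor; dividing leaves 7k^2 + 24k + 9.
The remaining quadratic factors as (k + 3)(7k + 3).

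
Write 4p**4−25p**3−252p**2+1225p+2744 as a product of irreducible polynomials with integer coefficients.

(4p+7)(p+7)(p−7)(p−8)

Trying the rational-root candidates, p = −7/4 is a root, giving the factor (4p+7) and quotient p**3−8p**2−49p+392.
Next, p = 7 is a root, so (p−7) is a factor; dividing leaves p**2−p−56.
The remaining quadratic factors as (p−8)(p+7).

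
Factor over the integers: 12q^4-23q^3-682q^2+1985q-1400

(3q-5)(4q-5)(q+8)(q-7)

By the rational root theorem, q = 5/4 is a root, giving the factor (4q-5) and quotient 3q^3-2q^2-173q+280.
Then q = 7 is a root, so (q-7) is a factor; dividing leaves 3q^2+19q-40.
The remaining quadratic factors as (q+8)(3q-5).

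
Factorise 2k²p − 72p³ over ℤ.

Pull out the common factor 2p; k² − 36p² is a difference of squares.

2p(k + 6p)(k − 6p)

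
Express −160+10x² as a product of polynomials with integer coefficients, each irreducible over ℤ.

10(x+4)(x−4)

Every term has a factor of 10. Then x²−16 = (x)² − (4)².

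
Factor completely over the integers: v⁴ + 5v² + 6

(v² + 2)(v² + 3)

Substitute u = v² to get a quadratic in u, then factor.
v² + 3 is irreducible over ℤ (always positive, so no real roots).
v² + 2 is irreducible over ℤ (always positive, so no real roots).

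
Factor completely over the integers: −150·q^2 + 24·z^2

6·(2·z − 5·q)·(2·z + 5·q)

Pull out the common factor 6; 4·z^2 − 25·q^2 is a difference of squares.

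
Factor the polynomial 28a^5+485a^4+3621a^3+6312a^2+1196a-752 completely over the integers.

(4a-1)(7a+4)(a+2)(a^2+15a+94)

By the rational root theorem, a = 1/4 is a root, giving the factor (4a-1) and quotient 7a^4+123a^3+936a^2+1812a+752.
Then a = -4/7 is a root, giving the factor (7a+4) and quotient a^3+17a^2+124a+188.
Next, a = -2 is a root, so (a+2) is a factor; dividing leaves a^2+15a+94.
The quadratic a^2+15a+94 has discriminant -151 < 0 and is irreducible over ℤ.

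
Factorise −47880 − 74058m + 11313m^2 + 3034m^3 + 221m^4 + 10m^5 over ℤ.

(2m − 7)(5m + 3)(m + 10)(m^2 + 15m + 228)

Among the possible rational roots, m = 7/2 is a root, so (2m − 7) is a factor; dividing leaves 5m^4 + 128m^3 + 1965m^2 + 12534m + 6840.
Then m = −10 is a root, giving the factor (m + 10) and quotient 5m^3 + 78m^2 + 1185m + 684.
Then m = −3/5 is a root, so (5m + 3) is a factor; dividing leaves m^2 + 15m + 228.
The quadratic m^2 + 15m + 228 has discriminant −687 < 0 and is irreducible over ℤ.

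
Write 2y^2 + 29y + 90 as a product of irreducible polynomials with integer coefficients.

Need a pair with product 2·90 = 180 and sum 29: that's 20 and 9.
Split the middle term: 2y^2 + 20y + 9y + 90 = 2y(y + 10) + 9(y + 10).

(2y + 9)(y + 10)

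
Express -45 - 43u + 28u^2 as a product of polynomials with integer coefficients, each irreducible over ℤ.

(4u - 9)(7u + 5)

Need a pair with product 28·(-45) = -1260 and sum -43: that's 20 and -63.
Split the middle term: 28u^2 + 20u - 63u - 45 = 4u(7u + 5) - 9(7u + 5).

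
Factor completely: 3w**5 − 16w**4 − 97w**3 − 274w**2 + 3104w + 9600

By the rational root theorem, w = 6 is a root, so (w − 6) is a factor; dividing leaves 3w**4 + 2w**3 − 85w**2 − 784w − 1600.
Then w = −8/3 is a root, giving the factor (3w + 8) and quotient w**3 − 2w**2 − 23w − 200.
Then w = 8 is a root, so (w − 8) divides it; the quotient is w**2 + 6w + 25.
The quadratic w**2 + 6w + 25 has discriminant −64 < 0 and is irreducible over ℤ.

(3w + 8)(w − 6)(w − 8)(w**2 + 6w + 25)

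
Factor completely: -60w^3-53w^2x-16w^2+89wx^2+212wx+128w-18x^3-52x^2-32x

-(3w-2x-4)(4w-x)(5w+9x+8)

Group: 5w(-12w^2+11wx+16w-2x^2-4x) + (9x+8)(-12w^2+11wx+16w-2x^2-4x); both groups contain (-12w^2+11wx+16w-2x^2-4x), so (5w+9x+8) is a factor with cofactor -12w^2+11wx+16w-2x^2-4x.
The cofactor groups again: -12w^2+11wx+16w-2x^2-4x = -4w(3w-2x-4) + x(3w-2x-4); both groups contain (3w-2x-4), giving -(4w-x)(3w-2x-4).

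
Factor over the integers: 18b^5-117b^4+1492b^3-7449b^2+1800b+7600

Among the possible rational roots, b = -5/6 is a root, so (6b+5) divides it; the quotient is 3b^4-22b^3+267b^2-1464b+1520.
Continuing, b = 4/3 is a root, so (3b-4) divides it; the quotient is b^3-6b^2+81b-380.
Continuing, b = 5 is a root, giving the factor (b-5) and quotient b^2-b+76.
The quadratic b^2-b+76 has discriminant -303 < 0 and is irreducible over ℤ.

(3b-4)(6b+5)(b-5)(b^2-b+76)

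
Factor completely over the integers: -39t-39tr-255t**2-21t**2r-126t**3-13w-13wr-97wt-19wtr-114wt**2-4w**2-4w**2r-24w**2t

-(w+3t)(4w+7t+13)(6t+r+1)

Group: 4w(-6wt-wr-w-18t**2-3tr-3t) + (7t+13)(-6wt-wr-w-18t**2-3tr-3t); both groups contain (-6wt-wr-w-18t**2-3tr-3t), so (4w+7t+13) is a factor with cofactor -6wt-wr-w-18t**2-3tr-3t.
The cofactor groups again: -6wt-wr-w-18t**2-3tr-3t = -w(6t+r+1) - 3t(6t+r+1); both groups contain (6t+r+1), giving -(w+3t)(6t+r+1).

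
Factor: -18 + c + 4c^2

Need a pair with product 4·(-18) = -72 and sum 1: that's -8 and 9.
Split the middle term: 4c^2 - 8c + 9c - 18 = 4c(c - 2) + 9(c - 2).

(4c + 9)(c - 2)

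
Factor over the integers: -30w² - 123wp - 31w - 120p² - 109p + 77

Group: -5w(6w + 15p - 7) + (-8p - 11)(6w + 15p - 7); both groups contain (6w + 15p - 7).

-(6w + 15p - 7)(5w + 8p + 11)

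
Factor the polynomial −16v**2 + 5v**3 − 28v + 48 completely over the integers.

(5v − 6)(v + 2)(v − 4)

Among the possible rational roots, v = −2 is a root, giving the factor (v + 2) and quotient 5v**2 − 26v + 24.
The remaining quadratic factors as (v − 4)(5v − 6).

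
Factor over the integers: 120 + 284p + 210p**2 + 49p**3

(7p + 10)(7p + 6)(p + 2)

Among the possible rational roots, p = -6/7 is a root, giving the factor (7p + 6) and quotient 7p**2 + 24p + 20.
The remaining quadratic factors as (7p + 10)(p + 2).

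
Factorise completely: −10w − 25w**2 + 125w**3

Pull out the common factor 5w, then factor the remaining trinomial.

5w(5w + 1)(5w − 2)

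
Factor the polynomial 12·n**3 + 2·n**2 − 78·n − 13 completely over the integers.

(6·n + 1)·(2·n**2 − 13)

Group as (12·n**3 − 78·n) + (2·n**2 − 13) = 6·n·(2·n**2 − 13) + (2·n**2 − 13).
Both groups share the factor (2·n**2 − 13).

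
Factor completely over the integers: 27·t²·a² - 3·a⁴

3·a²·(3·t - a)·(3·t + a)

Every term has a factor of 3·a². Then 9·t² - a² = (3·t)² − (a)².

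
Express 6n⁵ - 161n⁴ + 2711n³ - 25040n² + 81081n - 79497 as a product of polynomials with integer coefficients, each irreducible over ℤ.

Among the possible rational roots, n = 11 is a root, so (n - 11) is a factor; dividing leaves 6n⁴ - 95n³ + 1666n² - 6714n + 7227.
Continuing, n = 3 is a root, so (n - 3) is a factor; dividing leaves 6n³ - 77n² + 1435n - 2409.
Continuing, n = 11/6 is a root, so (6n - 11) divides it; the quotient is n² - 11n + 219.
The quadratic n² - 11n + 219 has discriminant -755 < 0 and is irreducible over ℤ.

(6n - 11)(n - 11)(n - 3)(n² - 11n + 219)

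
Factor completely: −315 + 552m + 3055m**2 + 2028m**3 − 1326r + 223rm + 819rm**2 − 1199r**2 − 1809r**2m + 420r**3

Group: 4r(105r**2 − 111rm + 94r − 156m**2 − 55m + 21) + (−13m − 15)(105r**2 − 111rm + 94r − 156m**2 − 55m + 21); both groups contain (105r**2 − 111rm + 94r − 156m**2 − 55m + 21), so (4r − 13m − 15) is a factor with cofactor 105r**2 − 111rm + 94r − 156m**2 − 55m + 21.
The cofactor groups again: 105r**2 − 111rm + 94r − 156m**2 − 55m + 21 = 7r(15r + 12m + 7) + (−13m + 3)(15r + 12m + 7); both groups contain (15r + 12m + 7), giving (7r − 13m + 3)(15r + 12m + 7).

(4r − 13m − 15)(7r − 13m + 3)(15r + 12m + 7)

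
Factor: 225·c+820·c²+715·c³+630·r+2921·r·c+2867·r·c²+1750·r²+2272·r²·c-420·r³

-(2·r-13·c-9)·(15·r+11·c+5)·(14·r+5·c)

Group: 14·r·(-30·r²+173·r·c+125·r+143·c²+164·c+45) + 5·c·(-30·r²+173·r·c+125·r+143·c²+164·c+45); both groups contain (-30·r²+173·r·c+125·r+143·c²+164·c+45), so (14·r+5·c) is a factor with cofactor -30·r²+173·r·c+125·r+143·c²+164·c+45.
The cofactor groups again: -30·r²+173·r·c+125·r+143·c²+164·c+45 = -15·r·(2·r-13·c-9) + (-11·c-5)·(2·r-13·c-9); both groups contain (2·r-13·c-9), giving -(15·r+11·c+5)·(2·r-13·c-9).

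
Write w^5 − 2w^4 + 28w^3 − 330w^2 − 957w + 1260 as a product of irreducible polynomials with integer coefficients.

(w + 3)(w − 1)(w − 7)(w^2 + 3w + 60)

Trying the rational-root candidates, w = 7 is a root, so (w − 7) is a factor; dividing leaves w^4 + 5w^3 + 63w^2 + 111w − 180.
Next, w = 1 is a root, so (w − 1) is a factor; dividing leaves w^3 + 6w^2 + 69w + 180.
Next, w = −3 is a root, giving the factor (w + 3) and quotient w^2 + 3w + 60.
The quadratic w^2 + 3w + 60 has discriminant −231 < 0 and is irreducible over ℤ.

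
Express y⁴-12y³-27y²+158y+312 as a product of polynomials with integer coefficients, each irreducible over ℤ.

By the rational root theorem, y = 13 is a root, so (y-13) is a factor; dividing leaves y³+y²-14y-24.
Then y = -3 is a root, so (y+3) divides it; the quotient is y²-2y-8.
The remaining quadratic factors as (y-4)(y+2).

(y+2)(y+3)(y-13)(y-4)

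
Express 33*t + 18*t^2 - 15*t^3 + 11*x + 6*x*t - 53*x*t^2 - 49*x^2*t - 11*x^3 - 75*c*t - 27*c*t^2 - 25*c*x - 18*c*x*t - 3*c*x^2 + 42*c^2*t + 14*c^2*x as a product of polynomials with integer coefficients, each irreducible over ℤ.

Group: c*(14*c*x + 42*c*t + 11*x^2 + 38*x*t - 11*x + 15*t^2 - 33*t) + (-x - t - 1)*(14*c*x + 42*c*t + 11*x^2 + 38*x*t - 11*x + 15*t^2 - 33*t); both groups contain (14*c*x + 42*c*t + 11*x^2 + 38*x*t - 11*x + 15*t^2 - 33*t), so (c - x - t - 1) is a factor with cofactor 14*c*x + 42*c*t + 11*x^2 + 38*x*t - 11*x + 15*t^2 - 33*t.
The cofactor groups again: 14*c*x + 42*c*t + 11*x^2 + 38*x*t - 11*x + 15*t^2 - 33*t = x*(14*c + 11*x + 5*t - 11) + 3*t*(14*c + 11*x + 5*t - 11); both groups contain (14*c + 11*x + 5*t - 11), giving (x + 3*t)*(14*c + 11*x + 5*t - 11).

(14*c + 11*x + 5*t - 11)*(x + 3*t)*(c - x - t - 1)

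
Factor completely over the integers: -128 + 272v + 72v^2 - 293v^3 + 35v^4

By the rational root theorem, v = 4/7 is a root, giving the factor (7v - 4) and quotient 5v^3 - 39v^2 - 12v + 32.
Then v = -1 is a root, so (v + 1) is a factor; dividing leaves 5v^2 - 44v + 32.
The remaining quadratic factors as (v - 8)(5v - 4).

(5v - 4)(7v - 4)(v + 1)(v - 8)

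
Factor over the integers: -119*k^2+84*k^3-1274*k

7*k*(3*k-14)*(4*k+13)

Pull out the common factor 7*k, then factor the remaining trinomial.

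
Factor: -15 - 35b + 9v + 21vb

(3v - 5)(7b + 3)

Group as (21vb + 9v) + (-35b - 15) = 3v(7b + 3) - 5(7b + 3).
Both groups share the factor (7b + 3).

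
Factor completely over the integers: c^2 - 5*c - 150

(c + 10)*(c - 15)

Two integers with product -150 and sum -5 are -15 and 10.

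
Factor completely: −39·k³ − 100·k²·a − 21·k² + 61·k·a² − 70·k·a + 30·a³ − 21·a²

Group: 3·k·(−13·k² − 29·k·a − 7·k + 30·a² − 21·a) + a·(−13·k² − 29·k·a − 7·k + 30·a² − 21·a); both groups contain (−13·k² − 29·k·a − 7·k + 30·a² − 21·a), so (3·k + a) is a factor with cofactor −13·k² − 29·k·a − 7·k + 30·a² − 21·a.
The cofactor groups again: −13·k² − 29·k·a − 7·k + 30·a² − 21·a = −13·k·(k + 3·a) + (10·a − 7)·(k + 3·a); both groups contain (k + 3·a), giving −(13·k − 10·a + 7)·(k + 3·a).

−(13·k − 10·a + 7)·(k + 3·a)·(3·k + a)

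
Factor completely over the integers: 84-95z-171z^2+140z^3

Among the possible rational roots, z = -3/4 is a root, giving the factor (4z+3) and quotient 35z^2-69z+28.
The remaining quadratic factors as (7z-4)(5z-7).

(4z+3)(5z-7)(7z-4)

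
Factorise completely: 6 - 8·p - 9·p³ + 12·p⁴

Group as (12·p⁴ - 8·p) + (-9·p³ + 6) = 4·p·(3·p³ - 2) - 3·(3·p³ - 2).
Both groups share the factor (3·p³ - 2).

(4·p - 3)·(3·p³ - 2)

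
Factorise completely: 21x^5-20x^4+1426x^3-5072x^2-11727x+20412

(3x+7)(7x-9)(x-4)(x^2+2x+81)

By the rational root theorem, x = 4 is a root, so (x-4) divides it; the quotient is 21x^4+64x^3+1682x^2+1656x-5103.
Continuing, x = 9/7 is a root, giving the factor (7x-9) and quotient 3x^3+13x^2+257x+567.
Continuing, x = -7/3 is a root, giving the factor (3x+7) and quotient x^2+2x+81.
The quadratic x^2+2x+81 has discriminant -320 < 0 and is irreducible over ℤ.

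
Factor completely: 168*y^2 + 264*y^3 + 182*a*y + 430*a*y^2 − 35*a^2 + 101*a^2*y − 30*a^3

Group: a*(−30*a^2 − 79*a*y − 35*a − 44*y^2 − 28*y) − 6*y*(−30*a^2 − 79*a*y − 35*a − 44*y^2 − 28*y); both groups contain (−30*a^2 − 79*a*y − 35*a − 44*y^2 − 28*y), so (a − 6*y) is a factor with cofactor −30*a^2 − 79*a*y − 35*a − 44*y^2 − 28*y.
The cofactor groups again: −30*a^2 − 79*a*y − 35*a − 44*y^2 − 28*y = −6*a*(5*a + 4*y) + (−11*y − 7)*(5*a + 4*y); both groups contain (5*a + 4*y), giving −(6*a + 11*y + 7)*(5*a + 4*y).

−(5*a + 4*y)*(6*a + 11*y + 7)*(a − 6*y)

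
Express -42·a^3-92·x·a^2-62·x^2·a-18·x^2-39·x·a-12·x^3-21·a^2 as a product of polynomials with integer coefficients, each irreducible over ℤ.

-(2·x+6·a+3)·(6·x+7·a)·(x+a)

Group: x·(-12·x^2-50·x·a-18·x-42·a^2-21·a) + a·(-12·x^2-50·x·a-18·x-42·a^2-21·a); both groups contain (-12·x^2-50·x·a-18·x-42·a^2-21·a), so (x+a) is a factor with cofactor -12·x^2-50·x·a-18·x-42·a^2-21·a.
The cofactor groups again: -12·x^2-50·x·a-18·x-42·a^2-21·a = -2·x·(6·x+7·a) + (-6·a-3)·(6·x+7·a); both groups contain (6·x+7·a), giving -(2·x+6·a+3)·(6·x+7·a).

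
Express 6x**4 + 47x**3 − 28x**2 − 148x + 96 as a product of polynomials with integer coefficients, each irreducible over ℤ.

Among the possible rational roots, x = 3/2 is a root, giving the factor (2x − 3) and quotient 3x**3 + 28x**2 + 28x − 32.
Continuing, x = 2/3 is a root, so (3x − 2) divides it; the quotient is x**2 + 10x + 16.
The remaining quadratic factors as (x + 2)(x + 8).

(2x − 3)(3x − 2)(x + 2)(x + 8)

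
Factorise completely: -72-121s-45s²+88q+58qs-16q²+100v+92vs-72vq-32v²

Group: -4v(8v+2q-5s-9) + (-8q+9s+8)(8v+2q-5s-9); both groups contain (8v+2q-5s-9).

-(8v+2q-5s-9)(4v+8q-9s-8)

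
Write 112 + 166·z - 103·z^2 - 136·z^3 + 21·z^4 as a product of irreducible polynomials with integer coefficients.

Trying the rational-root candidates, z = 7 is a root, giving the factor (z - 7) and quotient 21·z^3 + 11·z^2 - 26·z - 16.
Next, z = 8/7 is a root, so (7·z - 8) is a factor; dividing leaves 3·z^2 + 5·z + 2.
The remaining quadratic factors as (3·z + 2)(z + 1).

(3·z + 2)·(7·z - 8)·(z + 1)·(z - 7)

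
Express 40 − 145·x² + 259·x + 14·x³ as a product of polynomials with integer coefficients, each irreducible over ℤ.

(2·x − 5)·(7·x + 1)·(x − 8)

Among the possible rational roots, x = −1/7 is a root, giving the factor (7·x + 1) and quotient 2·x² − 21·x + 40.
The remaining quadratic factors as (2·x − 5)(x − 8).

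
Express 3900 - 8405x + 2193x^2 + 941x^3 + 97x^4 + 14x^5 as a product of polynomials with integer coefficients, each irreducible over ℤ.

Among the possible rational roots, x = -5 is a root, so (x + 5) divides it; the quotient is 14x^4 + 27x^3 + 806x^2 - 1837x + 780.
Next, x = 3/2 is a root, so (2x - 3) divides it; the quotient is 7x^3 + 24x^2 + 439x - 260.
Continuing, x = 4/7 is a root, so (7x - 4) divides it; the quotient is x^2 + 4x + 65.
The quadratic x^2 + 4x + 65 has discriminant -244 < 0 and is irreducible over ℤ.

(2x - 3)(7x - 4)(x + 5)(x^2 + 4x + 65)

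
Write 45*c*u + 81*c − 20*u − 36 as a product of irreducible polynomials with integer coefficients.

(5*u + 9)*(9*c − 4)

Group as (45*c*u + 81*c) + (−20*u − 36) = 9*c*(5*u + 9) − 4*(5*u + 9).
Both groups share the factor (5*u + 9).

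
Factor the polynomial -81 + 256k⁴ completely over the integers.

(4k + 3)(4k - 3)(16k² + 9)

(4k)⁴ − (3)⁴ = ((4k)² − (3)²)((4k)² + (3)²); the first factor splits again, the second (16k² + 9) is irreducible.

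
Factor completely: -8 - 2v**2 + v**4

Substitute u = v**2 to get a quadratic in u, then factor.
v**2 - 4 is a difference of squares.
v**2 + 2 is irreducible over ℤ (always positive, so no real roots).

(v + 2)(v - 2)(v**2 + 2)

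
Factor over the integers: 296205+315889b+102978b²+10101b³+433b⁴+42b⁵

By the rational root theorem, b = −13/6 is a root, so (6b+13) divides it; the quotient is 7b⁴+57b³+1560b²+13783b+22785.
Next, b = −7 is a root, giving the factor (b+7) and quotient 7b³+8b²+1504b+3255.
Continuing, b = −15/7 is a root, so (7b+15) is a factor; dividing leaves b²−b+217.
The quadratic b²−b+217 has discriminant −867 < 0 and is irreducible over ℤ.

(6b+13)(7b+15)(b+7)(b²−b+217)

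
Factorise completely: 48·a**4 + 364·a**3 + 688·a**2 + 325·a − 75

Testing divisors of the constant over divisors of the leading coefficient, a = 1/6 is a root, so (6·a − 1) divides it; the quotient is 8·a**3 + 62·a**2 + 125·a + 75.
Next, a = −3/2 is a root, giving the factor (2·a + 3) and quotient 4·a**2 + 25·a + 25.
The remaining quadratic factors as (a + 5)(4·a + 5).

(2·a + 3)·(4·a + 5)·(6·a − 1)·(a + 5)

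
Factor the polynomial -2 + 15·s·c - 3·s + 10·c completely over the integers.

Group as (15·s·c - 3·s) + (10·c - 2) = 3·s·(5·c - 1) + 2·(5·c - 1).
Both groups share the factor (5·c - 1).

(3·s + 2)·(5·c - 1)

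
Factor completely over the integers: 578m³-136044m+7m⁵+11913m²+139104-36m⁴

By the rational root theorem, m = 8/7 is a root, giving the factor (7m-8) and quotient m⁴-4m³+78m²+1791m-17388.
Then m = -12 is a root, so (m+12) divides it; the quotient is m³-16m²+270m-1449.
Then m = 7 is a root, so (m-7) is a factor; dividing leaves m²-9m+207.
The quadratic m²-9m+207 has discriminant -747 < 0 and is irreducible over ℤ.

(7m-8)(m+12)(m-7)(m²-9m+207)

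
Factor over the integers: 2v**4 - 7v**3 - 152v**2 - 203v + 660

Trying the rational-root candidates, v = -5 is a root, giving the factor (v + 5) and quotient 2v**3 - 17v**2 - 67v + 132.
Then v = 11 is a root, so (v - 11) divides it; the quotient is 2v**2 + 5v - 12.
The remaining quadratic factors as (v + 4)(2v - 3).

(2v - 3)(v + 4)(v + 5)(v - 11)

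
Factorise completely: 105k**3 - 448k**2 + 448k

7k(3k - 8)(5k - 8)

Pull out the common factor 7k, then factor the remaining trinomial.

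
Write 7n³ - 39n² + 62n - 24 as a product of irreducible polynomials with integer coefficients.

(7n - 4)(n - 2)(n - 3)

Trying the rational-root candidates, n = 4/7 is a root, so (7n - 4) divides it; the quotient is n² - 5n + 6.
The remaining quadratic factors as (n - 2)(n - 3).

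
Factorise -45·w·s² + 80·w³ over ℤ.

5·w·(4·w - 3·s)·(4·w + 3·s)

Every term has a factor of 5·w. Then 16·w² - 9·s² = (4·w)² − (3·s)².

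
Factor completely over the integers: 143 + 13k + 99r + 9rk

Group as (9rk + 99r) + (13k + 143) = 9r(k + 11) + 13(k + 11).
Both groups share the factor (k + 11).

(9r + 13)(k + 11)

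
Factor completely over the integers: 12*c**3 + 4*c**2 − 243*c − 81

Testing divisors of the constant over divisors of the leading coefficient, c = −9/2 is a root, so (2*c + 9) divides it; the quotient is 6*c**2 − 25*c − 9.
The remaining quadratic factors as (2*c − 9)(3*c + 1).

(2*c + 9)*(2*c − 9)*(3*c + 1)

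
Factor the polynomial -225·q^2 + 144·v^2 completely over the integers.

9·(4·v - 5·q)·(4·v + 5·q)

Pull out the common factor 9; 16·v^2 - 25·q^2 is a difference of squares.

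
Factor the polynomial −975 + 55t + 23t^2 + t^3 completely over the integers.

(t + 13)(t + 15)(t − 5)

By the rational root theorem, t = 5 is a root, so (t − 5) is a factor; dividing leaves t^2 + 28t + 195.
The remaining quadratic factors as (t + 13)(t + 15).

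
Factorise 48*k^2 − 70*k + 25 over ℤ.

Need a pair with product 48·25 = 1200 and sum −70: that's −40 and −30.
Split the middle term: 48*k^2 − 40*k − 30*k + 25 = 8*k*(6*k − 5) − 5*(6*k − 5).

(6*k − 5)*(8*k − 5)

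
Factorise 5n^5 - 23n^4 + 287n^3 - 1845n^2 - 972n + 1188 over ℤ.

Trying the rational-root candidates, n = 3/5 is a root, so (5n - 3) divides it; the quotient is n^4 - 4n^3 + 55n^2 - 336n - 396.
Next, n = -1 is a root, so (n + 1) is a factor; dividing leaves n^3 - 5n^2 + 60n - 396.
Then n = 6 is a root, so (n - 6) divides it; the quotient is n^2 + n + 66.
The quadratic n^2 + n + 66 has discriminant -263 < 0 and is irreducible over ℤ.

(5n - 3)(n + 1)(n - 6)(n^2 + n + 66)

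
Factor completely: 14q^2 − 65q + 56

Need a pair with product 14·56 = 784 and sum −65: that's −49 and −16.
Split the middle term: 14q^2 − 49q − 16q + 56 = 7q(2q − 7) − 8(2q − 7).

(2q − 7)(7q − 8)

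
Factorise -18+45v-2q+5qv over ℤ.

Group as (5qv-2q) + (45v-18) = q(5v-2) + 9(5v-2).
Both groups share the factor (5v-2).

(5v-2)(q+9)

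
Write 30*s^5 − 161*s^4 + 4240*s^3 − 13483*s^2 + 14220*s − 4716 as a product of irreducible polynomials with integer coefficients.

(2*s − 3)*(3*s − 2)*(5*s − 6)*(s^2 − 2*s + 131)

Testing divisors of the constant over divisors of the leading coefficient, s = 2/3 is a root, so (3*s − 2) divides it; the quotient is 10*s^4 − 47*s^3 + 1382*s^2 − 3573*s + 2358.
Continuing, s = 3/2 is a root, giving the factor (2*s − 3) and quotient 5*s^3 − 16*s^2 + 667*s − 786.
Then s = 6/5 is a root, giving the factor (5*s − 6) and quotient s^2 − 2*s + 131.
The quadratic s^2 − 2*s + 131 has discriminant −520 < 0 and is irreducible over ℤ.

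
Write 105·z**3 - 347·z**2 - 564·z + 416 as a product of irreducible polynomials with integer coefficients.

(3·z - 13)·(5·z + 8)·(7·z - 4)

Trying the rational-root candidates, z = 4/7 is a root, giving the factor (7·z - 4) and quotient 15·z**2 - 41·z - 104.
The remaining quadratic factors as (5·z + 8)(3·z - 13).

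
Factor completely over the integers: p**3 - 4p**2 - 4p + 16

(p + 2)(p - 2)(p - 4)

By the rational root theorem, p = 2 is a root, so (p - 2) is a factor; dividing leaves p**2 - 2p - 8.
The remaining quadratic factors as (p + 2)(p - 4).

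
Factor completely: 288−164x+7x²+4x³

Among the possible rational roots, x = 9/4 is a root, giving the factor (4x−9) and quotient x²+4x−32.
The remaining quadratic factors as (x+8)(x−4).

(4x−9)(x+8)(x−4)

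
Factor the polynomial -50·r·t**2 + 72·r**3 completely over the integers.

Every term has a factor of 2·r. Then 36·r**2 - 25·t**2 = (6·r)² − (5·t)².

2·r·(6·r + 5·t)·(6·r - 5·t)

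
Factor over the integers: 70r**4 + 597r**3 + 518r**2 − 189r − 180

Trying the rational-root candidates, r = −3/5 is a root, giving the factor (5r + 3) and quotient 14r**3 + 111r**2 + 37r − 60.
Then r = 4/7 is a root, giving the factor (7r − 4) and quotient 2r**2 + 17r + 15.
The remaining quadratic factors as (r + 1)(2r + 15).

(2r + 15)(5r + 3)(7r − 4)(r + 1)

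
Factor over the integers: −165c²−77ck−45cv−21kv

−(11c+3v)(15c+7k)

Group: −15c(11c+3v) − 7k(11c+3v); both groups contain (11c+3v).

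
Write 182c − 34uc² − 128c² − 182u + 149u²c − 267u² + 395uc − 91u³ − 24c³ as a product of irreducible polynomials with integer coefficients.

−(13u − 12c + 14)(u − c)(7u + 2c + 13)

Group: u(−91u² + 58uc − 267u + 24c² + 128c − 182) − c(−91u² + 58uc − 267u + 24c² + 128c − 182); both groups contain (−91u² + 58uc − 267u + 24c² + 128c − 182), so (u − c) is a factor with cofactor −91u² + 58uc − 267u + 24c² + 128c − 182.
The cofactor groups again: −91u² + 58uc − 267u + 24c² + 128c − 182 = −7u(13u − 12c + 14) + (−2c − 13)(13u − 12c + 14); both groups contain (13u − 12c + 14), giving −(7u + 2c + 13)(13u − 12c + 14).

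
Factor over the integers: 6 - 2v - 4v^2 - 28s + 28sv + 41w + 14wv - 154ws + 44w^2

(4w - 14s + 2v + 3)(11w - 2v + 2)

Group: 11w(4w - 14s + 2v + 3) + (-2v + 2)(4w - 14s + 2v + 3); both groups contain (4w - 14s + 2v + 3).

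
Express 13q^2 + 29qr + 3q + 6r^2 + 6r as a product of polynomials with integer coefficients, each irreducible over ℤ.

(13q + 3r + 3)(q + 2r)

Group: 13q(q + 2r) + (3r + 3)(q + 2r); both groups contain (q + 2r).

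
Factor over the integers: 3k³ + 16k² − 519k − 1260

By the rational root theorem, k = −15 is a root, so (k + 15) is a factor; dividing leaves 3k² − 29k − 84.
The remaining quadratic factors as (3k + 7)(k − 12).

(3k + 7)(k + 15)(k − 12)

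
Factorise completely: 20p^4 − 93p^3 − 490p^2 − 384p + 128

(4p − 1)(5p + 8)(p + 2)(p − 8)

Among the possible rational roots, p = 1/4 is a root, so (4p − 1) divides it; the quotient is 5p^3 − 22p^2 − 128p − 128.
Continuing, p = −2 is a root, so (p + 2) is a factor; dividing leaves 5p^2 − 32p − 64.
The remaining quadratic factors as (p − 8)(5p + 8).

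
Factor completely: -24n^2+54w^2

Pull out the common factor 6; 9w^2-4n^2 is a difference of squares.

6(3w-2n)(3w+2n)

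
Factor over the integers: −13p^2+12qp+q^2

Group: q(q−p) + 13p(q−p); both groups contain (q−p).

(q−p)(q+13p)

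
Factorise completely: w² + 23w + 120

(w + 15)(w + 8)

Two integers with product 120 and sum 23 are 15 and 8.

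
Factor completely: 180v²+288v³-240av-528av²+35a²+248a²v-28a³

-(4a-8v-5)(7a-6v)(a-6v)

Group: 4a(-7a²+48av-36v²) + (-8v-5)(-7a²+48av-36v²); both groups contain (-7a²+48av-36v²), so (4a-8v-5) is a factor with cofactor -7a²+48av-36v².
The cofactor groups again: -7a²+48av-36v² = -a(7a-6v) + 6v(7a-6v); both groups contain (7a-6v), giving -(a-6v)(7a-6v).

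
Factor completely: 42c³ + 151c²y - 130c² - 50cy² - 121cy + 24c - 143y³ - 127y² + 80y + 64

Group: c(42c² + 193cy - 88c + 143y² - 16y - 64) + (-y - 1)(42c² + 193cy - 88c + 143y² - 16y - 64); both groups contain (42c² + 193cy - 88c + 143y² - 16y - 64), so (c - y - 1) is a factor with cofactor 42c² + 193cy - 88c + 143y² - 16y - 64.
The cofactor groups again: 42c² + 193cy - 88c + 143y² - 16y - 64 = 3c(14c + 13y + 8) + (11y - 8)(14c + 13y + 8); both groups contain (14c + 13y + 8), giving (3c + 11y - 8)(14c + 13y + 8).

(14c + 13y + 8)(3c + 11y - 8)(c - y - 1)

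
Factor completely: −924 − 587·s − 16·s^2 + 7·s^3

Testing divisors of the constant over divisors of the leading coefficient, s = 11 is a root, so (s − 11) is a factor; dividing leaves 7·s^2 + 61·s + 84.
The remaining quadratic factors as (7·s + 12)(s + 7).

(7·s + 12)·(s + 7)·(s − 11)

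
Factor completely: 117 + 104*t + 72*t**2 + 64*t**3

(8*t + 9)*(8*t**2 + 13)

Group as (64*t**3 + 104*t) + (72*t**2 + 117) = 8*t*(8*t**2 + 13) + 9*(8*t**2 + 13).
Both groups share the factor (8*t**2 + 13).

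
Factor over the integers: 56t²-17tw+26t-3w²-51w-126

Group: 7t(8t+w+14) + (-3w-9)(8t+w+14); both groups contain (8t+w+14).

(7t-3w-9)(8t+w+14)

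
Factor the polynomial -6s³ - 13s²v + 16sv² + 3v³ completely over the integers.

Group: s(-6s² + 5sv + v²) + 3v(-6s² + 5sv + v²); both groups contain (-6s² + 5sv + v²), so (s + 3v) is a factor with cofactor -6s² + 5sv + v².
The cofactor groups again: -6s² + 5sv + v² = -6s(s - v) - v(s - v); both groups contain (s - v), giving -(6s + v)(s - v).

-(6s + v)(s + 3v)(s - v)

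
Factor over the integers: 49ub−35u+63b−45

Group as (49ub−35u) + (63b−45) = 7u(7b−5) + 9(7b−5).
Both groups share the factor (7b−5).

(7b−5)(7u+9)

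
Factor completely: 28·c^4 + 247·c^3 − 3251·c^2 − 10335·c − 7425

(4·c + 5)·(7·c + 11)·(c + 15)·(c − 9)

Testing divisors of the constant over divisors of the leading coefficient, c = −15 is a root, giving the factor (c + 15) and quotient 28·c^3 − 173·c^2 − 656·c − 495.
Next, c = 9 is a root, so (c − 9) is a factor; dividing leaves 28·c^2 + 79·c + 55.
The remaining quadratic factors as (7·c + 11)(4·c + 5).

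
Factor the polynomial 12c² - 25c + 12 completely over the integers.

(3c - 4)(4c - 3)

Need a pair with product 12·12 = 144 and sum -25: that's -16 and -9.
Split the middle term: 12c² - 16c - 9c + 12 = 4c(3c - 4) - 3(3c - 4).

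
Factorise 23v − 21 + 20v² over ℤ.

Need a pair with product 20·(−21) = −420 and sum 23: that's 35 and −12.
Split the middle term: 20v² + 35v − 12v − 21 = 5v(4v + 7) − 3(4v + 7).

(4v + 7)(5v − 3)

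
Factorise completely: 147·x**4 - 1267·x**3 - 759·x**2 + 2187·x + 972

(3·x - 4)·(7·x + 3)·(7·x + 9)·(x - 9)

Trying the rational-root candidates, x = -3/7 is a root, giving the factor (7·x + 3) and quotient 21·x**3 - 190·x**2 - 27·x + 324.
Next, x = 9 is a root, so (x - 9) divides it; the quotient is 21·x**2 - x - 36.
The remaining quadratic factors as (7·x + 9)(3·x - 4).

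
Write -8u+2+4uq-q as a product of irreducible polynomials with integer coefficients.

Group as (4uq-8u) + (-q+2) = 4u(q-2) - (q-2).
Both groups share the factor (q-2).

(4u-1)(q-2)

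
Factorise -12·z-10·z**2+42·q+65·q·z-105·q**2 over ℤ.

-(15·q-5·z-6)·(7·q-2·z)

Group: -7·q·(15·q-5·z-6) + 2·z·(15·q-5·z-6); both groups contain (15·q-5·z-6).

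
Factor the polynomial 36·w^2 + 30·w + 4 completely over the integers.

Pull out the common factor 2, then factor the remaining trinomial.

2·(3·w + 2)·(6·w + 1)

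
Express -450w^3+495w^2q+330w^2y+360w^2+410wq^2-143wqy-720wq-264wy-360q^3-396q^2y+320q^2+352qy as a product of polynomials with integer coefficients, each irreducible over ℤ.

-(15w-10q-11y)(3w-4q)(10w+9q-8)

Group: 15w(-30w^2+13wq+24w+36q^2-32q) + (-10q-11y)(-30w^2+13wq+24w+36q^2-32q); both groups contain (-30w^2+13wq+24w+36q^2-32q), so (15w-10q-11y) is a factor with cofactor -30w^2+13wq+24w+36q^2-32q.
The cofactor groups again: -30w^2+13wq+24w+36q^2-32q = -3w(10w+9q-8) + 4q(10w+9q-8); both groups contain (10w+9q-8), giving -(3w-4q)(10w+9q-8).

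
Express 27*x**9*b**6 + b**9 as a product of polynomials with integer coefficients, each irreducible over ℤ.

b**6*(3*x**3 + b)*(9*x**6 - 3*x**3*b + b**2)

Every term has a factor of b**6; factoring it out leaves 27*x**9 + b**3.
Recognize a sum of cubes with the parts b and 3*x**3.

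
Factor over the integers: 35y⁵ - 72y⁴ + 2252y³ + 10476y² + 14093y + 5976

Trying the rational-root candidates, y = -9/5 is a root, so (5y + 9) is a factor; dividing leaves 7y⁴ - 27y³ + 499y² + 1197y + 664.
Next, y = -8/7 is a root, so (7y + 8) is a factor; dividing leaves y³ - 5y² + 77y + 83.
Next, y = -1 is a root, so (y + 1) is a factor; dividing leaves y² - 6y + 83.
The quadratic y² - 6y + 83 has discriminant -296 < 0 and is irreducible over ℤ.

(5y + 9)(7y + 8)(y + 1)(y² - 6y + 83)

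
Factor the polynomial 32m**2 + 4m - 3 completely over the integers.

Need a pair with product 32·(-3) = -96 and sum 4: that's 12 and -8.
Split the middle term: 32m**2 + 12m - 8m - 3 = 4m(8m + 3) - (8m + 3).

(4m - 1)(8m + 3)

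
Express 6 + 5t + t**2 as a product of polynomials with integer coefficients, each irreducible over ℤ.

(t + 2)(t + 3)

Two integers with product 6 and sum 5 are 3 and 2.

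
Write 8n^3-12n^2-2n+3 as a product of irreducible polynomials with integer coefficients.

Group as (8n^3-2n) + (-12n^2+3) = 2n(4n^2-1) - 3(4n^2-1).
Both groups share the factor (4n^2-1).

(2n+1)(2n-1)(2n-3)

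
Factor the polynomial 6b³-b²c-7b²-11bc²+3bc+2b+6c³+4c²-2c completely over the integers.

(2b+3c-1)(3b-2c-2)(b-c)

Group: 3b(2b²+bc-b-3c²+c) + (-2c-2)(2b²+bc-b-3c²+c); both groups contain (2b²+bc-b-3c²+c), so (3b-2c-2) is a factor with cofactor 2b²+bc-b-3c²+c.
The cofactor groups again: 2b²+bc-b-3c²+c = b(2b+3c-1) - c(2b+3c-1); both groups contain (2b+3c-1), giving (b-c)(2b+3c-1).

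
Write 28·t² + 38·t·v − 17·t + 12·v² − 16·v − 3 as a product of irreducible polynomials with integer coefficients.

Group: 4·t·(7·t + 6·v + 1) + (2·v − 3)·(7·t + 6·v + 1); both groups contain (7·t + 6·v + 1).

(4·t + 2·v − 3)·(7·t + 6·v + 1)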